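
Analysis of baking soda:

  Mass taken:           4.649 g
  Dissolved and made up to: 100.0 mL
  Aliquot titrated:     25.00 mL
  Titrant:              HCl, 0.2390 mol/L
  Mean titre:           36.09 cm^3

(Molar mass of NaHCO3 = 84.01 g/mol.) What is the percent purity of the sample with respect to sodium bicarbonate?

NaHCO3 + HCl → NaCl + H2O + CO2
n(HCl) per titration = 0.03609 × 0.2390 = 8.626 × 10^-3 mol
n(NaHCO3) in each aliquot = 8.626 × 10^-3 mol (1:1 ratio)
n(NaHCO3) in the whole flask = 8.626 × 10^-3 × 100.0/25.00 = 0.03450 mol
mass of NaHCO3 = 0.03450 × 84.01 = 2.899 g
% NaHCO3 = 2.899 / 4.649 × 100 = 62.35 %

62.35 %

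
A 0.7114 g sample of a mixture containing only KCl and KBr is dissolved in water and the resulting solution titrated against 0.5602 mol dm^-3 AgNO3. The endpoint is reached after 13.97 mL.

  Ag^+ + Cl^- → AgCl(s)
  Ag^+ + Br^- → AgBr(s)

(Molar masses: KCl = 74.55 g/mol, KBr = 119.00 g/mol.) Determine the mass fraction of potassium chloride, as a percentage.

51.84 %

n(AgNO3) = 0.01397 × 0.5602 = 7.826 × 10^-3 mol
Let x = n(KCl), y = n(KBr).
Titrant: 1x + 1y = 7.826 × 10^-3;  mass: 74.55x + 119.00y = 0.7114
Solving, x = 4.947 × 10^-3 mol, y = 2.879 × 10^-3 mol
mass of KCl = 4.947 × 10^-3 × 74.55 = 0.3688 g
% KCl = 0.3688 / 0.7114 × 100 = 51.84 %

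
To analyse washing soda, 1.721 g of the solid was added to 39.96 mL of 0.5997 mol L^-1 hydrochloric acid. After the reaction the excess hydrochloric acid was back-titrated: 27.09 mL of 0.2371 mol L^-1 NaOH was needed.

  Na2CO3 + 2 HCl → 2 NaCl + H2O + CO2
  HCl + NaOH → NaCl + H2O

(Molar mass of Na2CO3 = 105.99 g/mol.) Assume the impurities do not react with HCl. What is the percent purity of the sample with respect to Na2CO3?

n(HCl) added = 0.03996 × 0.5997 = 0.02396 mol
n(NaOH) used in back-titration = 0.02709 × 0.2371 = 6.423 × 10^-3 mol
n(HCl) left over = 6.423 × 10^-3 mol (1:1 ratio)
n(HCl) consumed by analyte = 0.02396 − 6.423 × 10^-3 = 0.01754 mol
From the 1:2 ratio, n(Na2CO3) = 1/2 × 0.01754 = 8.770 × 10^-3 mol
mass of Na2CO3 = 8.770 × 10^-3 × 105.99 = 0.9296 g
% Na2CO3 = 0.9296 / 1.721 × 100 = 54.01 %

54.01 %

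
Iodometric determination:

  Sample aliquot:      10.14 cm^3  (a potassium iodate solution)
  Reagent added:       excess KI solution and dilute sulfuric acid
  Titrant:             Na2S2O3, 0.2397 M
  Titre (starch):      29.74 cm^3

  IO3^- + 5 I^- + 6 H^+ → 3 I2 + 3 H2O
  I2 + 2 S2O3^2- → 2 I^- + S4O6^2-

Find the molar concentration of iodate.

n(S2O3^2-) = 0.02974 × 0.2397 = 7.129 × 10^-3 mol
n(I2) = n(S2O3^2-)/2 = 3.564 × 10^-3 mol
From the 1:3 ratio, n(IO3^-) in the aliquot = 1/3 × 3.564 × 10^-3 = 1.188 × 10^-3 mol
[IO3^-] = 1.188 × 10^-3 / 0.01014 = 0.1172 mol/L

0.1172 M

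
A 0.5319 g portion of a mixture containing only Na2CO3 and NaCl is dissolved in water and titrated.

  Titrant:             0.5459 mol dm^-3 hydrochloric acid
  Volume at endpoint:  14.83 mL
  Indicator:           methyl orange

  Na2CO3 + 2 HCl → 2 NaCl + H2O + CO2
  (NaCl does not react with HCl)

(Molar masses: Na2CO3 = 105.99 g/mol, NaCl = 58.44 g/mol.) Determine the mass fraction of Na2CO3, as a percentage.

80.66 %

n(HCl) = 0.01483 × 0.5459 = 8.096 × 10^-3 mol
Let x = n(Na2CO3), y = n(NaCl).
Titrant: 2x = 8.096 × 10^-3;  mass: 105.99x + 58.44y = 0.5319
Solving, x = 4.048 × 10^-3 mol, y = 1.760 × 10^-3 mol
mass of Na2CO3 = 4.048 × 10^-3 × 105.99 = 0.4290 g
% Na2CO3 = 0.4290 / 0.5319 × 100 = 80.66 %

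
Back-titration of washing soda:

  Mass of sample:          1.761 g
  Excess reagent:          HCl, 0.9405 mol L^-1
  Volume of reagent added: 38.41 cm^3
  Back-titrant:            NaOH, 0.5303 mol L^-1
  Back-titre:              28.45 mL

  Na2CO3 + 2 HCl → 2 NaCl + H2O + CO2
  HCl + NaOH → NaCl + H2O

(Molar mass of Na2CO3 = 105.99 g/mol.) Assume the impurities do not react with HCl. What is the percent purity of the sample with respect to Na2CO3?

n(HCl) added = 0.03841 × 0.9405 = 0.03612 mol
n(NaOH) used in back-titration = 0.02845 × 0.5303 = 0.01509 mol
n(HCl) left over = 0.01509 mol (1:1 ratio)
n(HCl) consumed by analyte = 0.03612 − 0.01509 = 0.02104 mol
From the 1:2 ratio, n(Na2CO3) = 1/2 × 0.02104 = 0.01052 mol
mass of Na2CO3 = 0.01052 × 105.99 = 1.115 g
% Na2CO3 = 1.115 / 1.761 × 100 = 63.31 %

63.31 %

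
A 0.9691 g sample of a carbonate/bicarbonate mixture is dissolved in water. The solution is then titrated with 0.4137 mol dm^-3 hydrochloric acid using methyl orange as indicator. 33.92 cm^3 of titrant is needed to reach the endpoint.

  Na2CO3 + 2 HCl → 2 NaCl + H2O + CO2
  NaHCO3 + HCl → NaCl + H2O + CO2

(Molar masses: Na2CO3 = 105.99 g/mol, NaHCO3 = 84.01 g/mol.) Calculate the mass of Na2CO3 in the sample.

n(HCl) = 0.03392 × 0.4137 = 0.01403 mol
Let x = n(Na2CO3), y = n(NaHCO3).
Titrant: 2x + 1y = 0.01403;  mass: 105.99x + 84.01y = 0.9691
Solving, x = 3.382 × 10^-3 mol, y = 7.269 × 10^-3 mol
mass of Na2CO3 = 3.382 × 10^-3 × 105.99 = 0.3585 g

0.3585 g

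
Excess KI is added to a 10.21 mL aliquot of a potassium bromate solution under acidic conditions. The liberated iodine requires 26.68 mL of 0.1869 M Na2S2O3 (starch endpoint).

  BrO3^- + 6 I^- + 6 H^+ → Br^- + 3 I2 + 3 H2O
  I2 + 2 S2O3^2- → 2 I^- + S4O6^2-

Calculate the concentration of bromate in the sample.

n(S2O3^2-) = 0.02668 × 0.1869 = 4.986 × 10^-3 mol
n(I2) = n(S2O3^2-)/2 = 2.493 × 10^-3 mol
From the 1:3 ratio, n(BrO3^-) in the aliquot = 1/3 × 2.493 × 10^-3 = 8.311 × 10^-4 mol
[BrO3^-] = 8.311 × 10^-4 / 0.01021 = 0.08140 mol/L

0.08140 M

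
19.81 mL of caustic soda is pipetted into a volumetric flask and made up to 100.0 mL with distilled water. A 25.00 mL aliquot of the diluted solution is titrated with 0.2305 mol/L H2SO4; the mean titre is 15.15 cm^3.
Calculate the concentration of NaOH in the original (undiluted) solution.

1.410 mol/L

2 NaOH + H2SO4 → Na2SO4 + 2 H2O
n(H2SO4) = 0.01515 × 0.2305 = 3.492 × 10^-3 mol
From the 2:1 ratio, n(NaOH) in the aliquot = 2/1 × 3.492 × 10^-3 = 6.984 × 10^-3 mol
[NaOH]_dilute = 6.984 × 10^-3 / 0.02500 = 0.2794 mol/L
Dilution factor = 100.0 / 19.81 = 5.048
[NaOH]_stock = 0.2794 × 5.048 = 1.410 mol/L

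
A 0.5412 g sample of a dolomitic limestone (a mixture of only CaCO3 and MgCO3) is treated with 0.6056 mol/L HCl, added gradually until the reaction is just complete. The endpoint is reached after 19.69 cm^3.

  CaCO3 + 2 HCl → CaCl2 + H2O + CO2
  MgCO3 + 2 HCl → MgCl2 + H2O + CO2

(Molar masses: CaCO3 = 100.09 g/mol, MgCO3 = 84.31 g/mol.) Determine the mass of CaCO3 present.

n(HCl) = 0.01969 × 0.6056 = 0.01192 mol
Let x = n(CaCO3), y = n(MgCO3).
Titrant: 2x + 2y = 0.01192;  mass: 100.09x + 84.31y = 0.5412
Solving, x = 2.442 × 10^-3 mol, y = 3.520 × 10^-3 mol
mass of CaCO3 = 2.442 × 10^-3 × 100.09 = 0.2444 g

0.2444 g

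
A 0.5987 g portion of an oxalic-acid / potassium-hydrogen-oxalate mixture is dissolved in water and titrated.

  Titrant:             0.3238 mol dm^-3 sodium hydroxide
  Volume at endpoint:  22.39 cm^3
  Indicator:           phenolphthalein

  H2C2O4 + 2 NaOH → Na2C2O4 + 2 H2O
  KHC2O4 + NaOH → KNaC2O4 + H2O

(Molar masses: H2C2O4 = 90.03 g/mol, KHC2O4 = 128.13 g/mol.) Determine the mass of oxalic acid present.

0.1789 g

n(NaOH) = 0.02239 × 0.3238 = 7.250 × 10^-3 mol
Let x = n(H2C2O4), y = n(KHC2O4).
Titrant: 2x + 1y = 7.250 × 10^-3;  mass: 90.03x + 128.13y = 0.5987
Solving, x = 1.987 × 10^-3 mol, y = 3.277 × 10^-3 mol
mass of H2C2O4 = 1.987 × 10^-3 × 90.03 = 0.1789 g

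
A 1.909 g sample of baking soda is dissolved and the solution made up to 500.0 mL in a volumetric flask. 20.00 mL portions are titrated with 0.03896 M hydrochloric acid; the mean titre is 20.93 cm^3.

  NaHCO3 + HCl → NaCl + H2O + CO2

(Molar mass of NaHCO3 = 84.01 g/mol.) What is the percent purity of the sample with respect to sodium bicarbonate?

89.71 %

n(HCl) per titration = 0.02093 × 0.03896 = 8.154 × 10^-4 mol
n(NaHCO3) in each aliquot = 8.154 × 10^-4 mol (1:1 ratio)
n(NaHCO3) in the whole flask = 8.154 × 10^-4 × 500.0/20.00 = 0.02039 mol
mass of NaHCO3 = 0.02039 × 84.01 = 1.713 g
% NaHCO3 = 1.713 / 1.909 × 100 = 89.71 %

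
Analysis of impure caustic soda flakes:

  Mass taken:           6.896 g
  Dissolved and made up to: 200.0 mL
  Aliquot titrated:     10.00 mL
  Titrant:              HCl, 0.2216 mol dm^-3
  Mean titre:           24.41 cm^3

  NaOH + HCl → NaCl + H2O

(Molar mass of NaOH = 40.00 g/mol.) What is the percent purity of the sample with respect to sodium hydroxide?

62.75 %

n(HCl) per titration = 0.02441 × 0.2216 = 5.409 × 10^-3 mol
n(NaOH) in each aliquot = 5.409 × 10^-3 mol (1:1 ratio)
n(NaOH) in the whole flask = 5.409 × 10^-3 × 200.0/10.00 = 0.1082 mol
mass of NaOH = 0.1082 × 40.00 = 4.327 g
% NaOH = 4.327 / 6.896 × 100 = 62.75 %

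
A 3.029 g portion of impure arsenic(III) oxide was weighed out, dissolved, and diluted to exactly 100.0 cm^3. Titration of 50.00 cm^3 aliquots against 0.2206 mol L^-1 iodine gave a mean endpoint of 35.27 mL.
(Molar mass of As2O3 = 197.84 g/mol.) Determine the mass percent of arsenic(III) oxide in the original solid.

As2O3 + 2 I2 + 2 H2O → As2O5 + 4 HI
n(I2) per titration = 0.03527 × 0.2206 = 7.781 × 10^-3 mol
From the 1:2 ratio, n(As2O3) in each aliquot = 1/2 × 7.781 × 10^-3 = 3.890 × 10^-3 mol
n(As2O3) in the whole flask = 3.890 × 10^-3 × 100.0/50.00 = 7.781 × 10^-3 mol
mass of As2O3 = 7.781 × 10^-3 × 197.84 = 1.539 g
% As2O3 = 1.539 / 3.029 × 100 = 50.82 %

50.82 %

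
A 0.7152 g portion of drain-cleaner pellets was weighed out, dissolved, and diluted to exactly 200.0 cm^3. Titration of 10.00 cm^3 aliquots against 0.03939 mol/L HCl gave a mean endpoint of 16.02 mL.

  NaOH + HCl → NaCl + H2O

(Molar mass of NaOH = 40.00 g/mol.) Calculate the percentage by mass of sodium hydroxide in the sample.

n(HCl) per titration = 0.01602 × 0.03939 = 6.310 × 10^-4 mol
n(NaOH) in each aliquot = 6.310 × 10^-4 mol (1:1 ratio)
n(NaOH) in the whole flask = 6.310 × 10^-4 × 200.0/10.00 = 0.01262 mol
mass of NaOH = 0.01262 × 40.00 = 0.5048 g
% NaOH = 0.5048 / 0.7152 × 100 = 70.58 %

70.58 %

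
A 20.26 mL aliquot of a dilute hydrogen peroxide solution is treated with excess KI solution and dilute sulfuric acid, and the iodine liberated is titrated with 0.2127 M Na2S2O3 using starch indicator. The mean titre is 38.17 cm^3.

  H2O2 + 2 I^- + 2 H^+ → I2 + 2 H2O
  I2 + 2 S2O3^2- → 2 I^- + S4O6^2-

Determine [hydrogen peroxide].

n(S2O3^2-) = 0.03817 × 0.2127 = 8.119 × 10^-3 mol
n(I2) = n(S2O3^2-)/2 = 4.059 × 10^-3 mol
n(H2O2) in the aliquot = 4.059 × 10^-3 mol (1:1 ratio)
[H2O2] = 4.059 × 10^-3 / 0.02026 = 0.2004 mol/L

0.2004 M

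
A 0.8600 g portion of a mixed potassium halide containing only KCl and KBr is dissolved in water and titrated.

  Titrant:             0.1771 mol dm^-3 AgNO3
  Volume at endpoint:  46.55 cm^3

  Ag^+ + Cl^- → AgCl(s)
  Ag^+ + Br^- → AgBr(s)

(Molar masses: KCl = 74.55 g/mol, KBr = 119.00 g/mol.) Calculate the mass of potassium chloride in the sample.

0.2030 g

n(AgNO3) = 0.04655 × 0.1771 = 8.244 × 10^-3 mol
Let x = n(KCl), y = n(KBr).
Titrant: 1x + 1y = 8.244 × 10^-3;  mass: 74.55x + 119.00y = 0.8600
Solving, x = 2.723 × 10^-3 mol, y = 5.521 × 10^-3 mol
mass of KCl = 2.723 × 10^-3 × 74.55 = 0.2030 g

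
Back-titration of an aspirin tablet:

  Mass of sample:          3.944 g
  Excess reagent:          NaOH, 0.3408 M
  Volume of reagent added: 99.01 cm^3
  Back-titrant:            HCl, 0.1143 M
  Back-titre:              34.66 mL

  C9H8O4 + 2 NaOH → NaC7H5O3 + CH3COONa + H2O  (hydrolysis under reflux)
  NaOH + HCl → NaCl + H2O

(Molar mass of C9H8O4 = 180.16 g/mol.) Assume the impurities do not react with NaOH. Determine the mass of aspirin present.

n(NaOH) added = 0.09901 × 0.3408 = 0.03374 mol
n(HCl) used in back-titration = 0.03466 × 0.1143 = 3.962 × 10^-3 mol
n(NaOH) left over = 3.962 × 10^-3 mol (1:1 ratio)
n(NaOH) consumed by analyte = 0.03374 − 3.962 × 10^-3 = 0.02978 mol
From the 1:2 ratio, n(C9H8O4) = 1/2 × 0.02978 = 0.01489 mol
mass of C9H8O4 = 0.01489 × 180.16 = 2.683 g

2.683 g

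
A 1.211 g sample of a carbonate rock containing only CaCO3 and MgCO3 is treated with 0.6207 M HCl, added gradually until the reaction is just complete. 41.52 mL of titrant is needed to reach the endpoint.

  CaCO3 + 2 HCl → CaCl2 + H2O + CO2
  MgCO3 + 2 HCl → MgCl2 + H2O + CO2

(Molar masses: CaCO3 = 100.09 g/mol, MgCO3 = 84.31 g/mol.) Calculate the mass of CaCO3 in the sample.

n(HCl) = 0.04152 × 0.6207 = 0.02577 mol
Let x = n(CaCO3), y = n(MgCO3).
Titrant: 2x + 2y = 0.02577;  mass: 100.09x + 84.31y = 1.211
Solving, x = 7.896 × 10^-3 mol, y = 4.989 × 10^-3 mol
mass of CaCO3 = 7.896 × 10^-3 × 100.09 = 0.7903 g

0.7903 g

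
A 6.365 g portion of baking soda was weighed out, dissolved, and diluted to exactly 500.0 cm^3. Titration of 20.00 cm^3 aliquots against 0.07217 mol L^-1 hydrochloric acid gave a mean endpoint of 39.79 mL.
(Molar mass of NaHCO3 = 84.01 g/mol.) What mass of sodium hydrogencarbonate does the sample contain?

NaHCO3 + HCl → NaCl + H2O + CO2
n(HCl) per titration = 0.03979 × 0.07217 = 2.872 × 10^-3 mol
n(NaHCO3) in each aliquot = 2.872 × 10^-3 mol (1:1 ratio)
n(NaHCO3) in the whole flask = 2.872 × 10^-3 × 500.0/20.00 = 0.07179 mol
mass of NaHCO3 = 0.07179 × 84.01 = 6.031 g

6.031 g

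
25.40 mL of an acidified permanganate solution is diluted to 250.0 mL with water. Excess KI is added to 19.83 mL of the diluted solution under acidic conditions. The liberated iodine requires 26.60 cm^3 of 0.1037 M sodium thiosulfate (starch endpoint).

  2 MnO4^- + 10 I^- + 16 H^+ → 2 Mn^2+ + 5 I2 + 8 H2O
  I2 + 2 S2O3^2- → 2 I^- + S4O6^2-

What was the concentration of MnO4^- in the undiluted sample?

0.2738 M

n(S2O3^2-) = 0.02660 × 0.1037 = 2.758 × 10^-3 mol
n(I2) = n(S2O3^2-)/2 = 1.379 × 10^-3 mol
From the 2:5 ratio, n(MnO4^-) in the aliquot = 2/5 × 1.379 × 10^-3 = 5.517 × 10^-4 mol
[MnO4^-]_dilute = 5.517 × 10^-4 / 0.01983 = 0.02782 mol/L
[MnO4^-]_original = 0.02782 × 250.0/25.40 = 0.2738 mol/L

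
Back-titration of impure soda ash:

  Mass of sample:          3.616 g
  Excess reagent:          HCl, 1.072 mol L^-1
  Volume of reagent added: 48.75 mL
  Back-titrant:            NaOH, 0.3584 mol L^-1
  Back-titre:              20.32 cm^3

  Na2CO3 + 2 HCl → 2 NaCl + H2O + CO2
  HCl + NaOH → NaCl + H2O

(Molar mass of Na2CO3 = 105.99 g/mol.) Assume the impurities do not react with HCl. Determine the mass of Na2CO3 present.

n(HCl) added = 0.04875 × 1.072 = 0.05226 mol
n(NaOH) used in back-titration = 0.02032 × 0.3584 = 7.283 × 10^-3 mol
n(HCl) left over = 7.283 × 10^-3 mol (1:1 ratio)
n(HCl) consumed by analyte = 0.05226 − 7.283 × 10^-3 = 0.04498 mol
From the 1:2 ratio, n(Na2CO3) = 1/2 × 0.04498 = 0.02249 mol
mass of Na2CO3 = 0.02249 × 105.99 = 2.384 g

2.384 g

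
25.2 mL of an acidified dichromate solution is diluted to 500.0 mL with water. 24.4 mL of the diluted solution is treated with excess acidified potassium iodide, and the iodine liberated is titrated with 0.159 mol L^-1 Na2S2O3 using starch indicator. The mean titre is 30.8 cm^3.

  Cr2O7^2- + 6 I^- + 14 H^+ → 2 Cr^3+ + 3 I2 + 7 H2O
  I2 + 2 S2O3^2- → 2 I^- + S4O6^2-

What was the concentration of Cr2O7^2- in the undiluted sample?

0.664 mol/L

n(S2O3^2-) = 0.0308 × 0.159 = 4.90 × 10^-3 mol
n(I2) = n(S2O3^2-)/2 = 2.45 × 10^-3 mol
From the 1:3 ratio, n(Cr2O7^2-) in the aliquot = 1/3 × 2.45 × 10^-3 = 8.16 × 10^-4 mol
[Cr2O7^2-]_dilute = 8.16 × 10^-4 / 0.0244 = 0.0335 mol/L
[Cr2O7^2-]_original = 0.0335 × 500.0/25.2 = 0.664 mol/L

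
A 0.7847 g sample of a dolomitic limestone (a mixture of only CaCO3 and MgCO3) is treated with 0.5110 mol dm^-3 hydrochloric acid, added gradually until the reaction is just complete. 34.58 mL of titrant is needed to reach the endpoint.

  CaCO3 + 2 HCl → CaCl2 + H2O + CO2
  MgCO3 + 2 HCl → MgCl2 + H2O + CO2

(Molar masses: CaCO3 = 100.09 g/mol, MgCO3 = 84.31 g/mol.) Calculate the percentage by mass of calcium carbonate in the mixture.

32.18 %

n(HCl) = 0.03458 × 0.5110 = 0.01767 mol
Let x = n(CaCO3), y = n(MgCO3).
Titrant: 2x + 2y = 0.01767;  mass: 100.09x + 84.31y = 0.7847
Solving, x = 2.523 × 10^-3 mol, y = 6.313 × 10^-3 mol
mass of CaCO3 = 2.523 × 10^-3 × 100.09 = 0.2525 g
% CaCO3 = 0.2525 / 0.7847 × 100 = 32.18 %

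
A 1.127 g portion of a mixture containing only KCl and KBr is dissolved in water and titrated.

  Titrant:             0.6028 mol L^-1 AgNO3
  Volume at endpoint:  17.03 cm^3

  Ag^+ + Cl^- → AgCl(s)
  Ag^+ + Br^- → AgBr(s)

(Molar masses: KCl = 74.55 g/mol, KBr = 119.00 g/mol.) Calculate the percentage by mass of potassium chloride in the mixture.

14.08 %

n(AgNO3) = 0.01703 × 0.6028 = 0.01027 mol
Let x = n(KCl), y = n(KBr).
Titrant: 1x + 1y = 0.01027;  mass: 74.55x + 119.00y = 1.127
Solving, x = 2.129 × 10^-3 mol, y = 8.137 × 10^-3 mol
mass of KCl = 2.129 × 10^-3 × 74.55 = 0.1587 g
% KCl = 0.1587 / 1.127 × 100 = 14.08 %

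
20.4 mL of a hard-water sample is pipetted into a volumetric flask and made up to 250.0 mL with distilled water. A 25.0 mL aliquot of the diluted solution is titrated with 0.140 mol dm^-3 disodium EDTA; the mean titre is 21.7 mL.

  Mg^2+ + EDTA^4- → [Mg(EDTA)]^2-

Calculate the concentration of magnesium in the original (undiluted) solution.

1.49 mol/L

n(EDTA) = 0.0217 × 0.140 = 3.04 × 10^-3 mol
n(Mg2+) in the aliquot = 3.04 × 10^-3 mol (1:1 ratio)
[Mg2+]_dilute = 3.04 × 10^-3 / 0.0250 = 0.122 mol/L
Dilution factor = 250.0 / 20.4 = 12.25
[Mg2+]_stock = 0.122 × 12.25 = 1.49 mol/L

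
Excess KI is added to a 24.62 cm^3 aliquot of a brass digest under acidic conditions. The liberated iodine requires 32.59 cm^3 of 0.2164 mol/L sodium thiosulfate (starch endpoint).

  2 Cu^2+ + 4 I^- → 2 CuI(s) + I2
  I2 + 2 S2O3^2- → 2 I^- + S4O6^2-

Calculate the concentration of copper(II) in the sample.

0.2865 mol/L

n(S2O3^2-) = 0.03259 × 0.2164 = 7.052 × 10^-3 mol
n(I2) = n(S2O3^2-)/2 = 3.526 × 10^-3 mol
From the 2:1 ratio, n(Cu2+) in the aliquot = 2/1 × 3.526 × 10^-3 = 7.052 × 10^-3 mol
[Cu2+] = 7.052 × 10^-3 / 0.02462 = 0.2865 mol/L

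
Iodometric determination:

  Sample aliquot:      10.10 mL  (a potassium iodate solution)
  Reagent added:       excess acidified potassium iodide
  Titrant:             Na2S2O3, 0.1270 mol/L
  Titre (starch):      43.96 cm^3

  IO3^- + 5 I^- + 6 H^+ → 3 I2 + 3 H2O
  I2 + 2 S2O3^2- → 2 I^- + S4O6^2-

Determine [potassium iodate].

n(S2O3^2-) = 0.04396 × 0.1270 = 5.583 × 10^-3 mol
n(I2) = n(S2O3^2-)/2 = 2.791 × 10^-3 mol
From the 1:3 ratio, n(IO3^-) in the aliquot = 1/3 × 2.791 × 10^-3 = 9.305 × 10^-4 mol
[IO3^-] = 9.305 × 10^-4 / 0.01010 = 0.09213 mol/L

0.09213 mol/L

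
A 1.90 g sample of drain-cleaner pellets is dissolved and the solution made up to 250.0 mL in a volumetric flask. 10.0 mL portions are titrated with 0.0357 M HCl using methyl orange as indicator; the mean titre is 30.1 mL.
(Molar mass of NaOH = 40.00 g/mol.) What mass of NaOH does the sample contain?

1.07 g

NaOH + HCl → NaCl + H2O
n(HCl) per titration = 0.0301 × 0.0357 = 1.07 × 10^-3 mol
n(NaOH) in each aliquot = 1.07 × 10^-3 mol (1:1 ratio)
n(NaOH) in the whole flask = 1.07 × 10^-3 × 250.0/10.0 = 0.0269 mol
mass of NaOH = 0.0269 × 40.00 = 1.07 g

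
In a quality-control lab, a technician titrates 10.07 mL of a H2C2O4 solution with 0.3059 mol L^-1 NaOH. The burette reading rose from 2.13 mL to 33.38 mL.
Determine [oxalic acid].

H2C2O4 + 2 NaOH → Na2C2O4 + 2 H2O
n(NaOH) = 0.03125 L × 0.3059 mol/L = 9.559 × 10^-3 mol
From the 1:2 mole ratio, n(H2C2O4) = 1/2 × 9.559 × 10^-3 = 4.780 × 10^-3 mol
[H2C2O4] = 4.780 × 10^-3 mol / 0.01007 L = 0.4746 mol/L

0.4746 mol/L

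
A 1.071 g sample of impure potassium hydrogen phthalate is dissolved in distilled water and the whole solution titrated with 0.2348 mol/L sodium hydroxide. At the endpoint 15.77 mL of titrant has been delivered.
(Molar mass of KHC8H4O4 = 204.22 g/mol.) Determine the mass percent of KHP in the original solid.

70.61 %

KHC8H4O4 + NaOH → KNaC8H4O4 + H2O
n(NaOH) = 0.01577 L × 0.2348 mol/L = 3.703 × 10^-3 mol
n(KHC8H4O4) = 3.703 × 10^-3 mol (1:1 ratio)
mass of KHC8H4O4 = 3.703 × 10^-3 × 204.22 g/mol = 0.7562 g
% KHC8H4O4 = 0.7562 / 1.071 × 100 = 70.61 %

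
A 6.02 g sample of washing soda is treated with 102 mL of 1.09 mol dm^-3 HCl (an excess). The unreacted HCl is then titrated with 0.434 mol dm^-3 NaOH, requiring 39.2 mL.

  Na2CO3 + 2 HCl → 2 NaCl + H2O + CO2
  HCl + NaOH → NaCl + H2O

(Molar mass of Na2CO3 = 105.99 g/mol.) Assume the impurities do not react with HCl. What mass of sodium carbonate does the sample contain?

4.99 g

n(HCl) added = 0.102 × 1.09 = 0.111 mol
n(NaOH) used in back-titration = 0.0392 × 0.434 = 0.0170 mol
n(HCl) left over = 0.0170 mol (1:1 ratio)
n(HCl) consumed by analyte = 0.111 − 0.0170 = 0.0942 mol
From the 1:2 ratio, n(Na2CO3) = 1/2 × 0.0942 = 0.0471 mol
mass of Na2CO3 = 0.0471 × 105.99 = 4.99 g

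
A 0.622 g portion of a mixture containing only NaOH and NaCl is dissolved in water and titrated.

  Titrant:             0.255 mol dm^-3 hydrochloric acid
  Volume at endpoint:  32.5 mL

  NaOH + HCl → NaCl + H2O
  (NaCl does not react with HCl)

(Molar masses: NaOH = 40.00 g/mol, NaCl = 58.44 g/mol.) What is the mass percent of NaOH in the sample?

n(HCl) = 0.0325 × 0.255 = 8.29 × 10^-3 mol
Let x = n(NaOH), y = n(NaCl).
Titrant: 1x = 8.29 × 10^-3;  mass: 40.00x + 58.44y = 0.622
Solving, x = 8.29 × 10^-3 mol, y = 4.97 × 10^-3 mol
mass of NaOH = 8.29 × 10^-3 × 40.00 = 0.332 g
% NaOH = 0.332 / 0.622 × 100 = 53.3 %

53.3 %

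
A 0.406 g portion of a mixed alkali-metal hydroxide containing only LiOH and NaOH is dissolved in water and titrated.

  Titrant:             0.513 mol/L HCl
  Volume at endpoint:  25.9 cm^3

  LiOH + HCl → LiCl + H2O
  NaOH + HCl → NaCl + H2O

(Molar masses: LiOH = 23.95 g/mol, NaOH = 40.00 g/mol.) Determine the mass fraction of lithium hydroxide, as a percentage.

n(HCl) = 0.0259 × 0.513 = 0.0133 mol
Let x = n(LiOH), y = n(NaOH).
Titrant: 1x + 1y = 0.0133;  mass: 23.95x + 40.00y = 0.406
Solving, x = 7.82 × 10^-3 mol, y = 5.47 × 10^-3 mol
mass of LiOH = 7.82 × 10^-3 × 23.95 = 0.187 g
% LiOH = 0.187 / 0.406 × 100 = 46.1 %

46.1 %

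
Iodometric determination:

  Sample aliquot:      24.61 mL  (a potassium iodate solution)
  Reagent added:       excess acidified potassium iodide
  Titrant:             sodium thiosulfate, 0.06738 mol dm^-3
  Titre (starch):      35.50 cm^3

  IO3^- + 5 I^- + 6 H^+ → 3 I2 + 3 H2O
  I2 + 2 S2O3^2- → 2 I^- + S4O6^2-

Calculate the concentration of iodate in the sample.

n(S2O3^2-) = 0.03550 × 0.06738 = 2.392 × 10^-3 mol
n(I2) = n(S2O3^2-)/2 = 1.196 × 10^-3 mol
From the 1:3 ratio, n(IO3^-) in the aliquot = 1/3 × 1.196 × 10^-3 = 3.987 × 10^-4 mol
[IO3^-] = 3.987 × 10^-4 / 0.02461 = 0.01620 mol/L

0.01620 mol/L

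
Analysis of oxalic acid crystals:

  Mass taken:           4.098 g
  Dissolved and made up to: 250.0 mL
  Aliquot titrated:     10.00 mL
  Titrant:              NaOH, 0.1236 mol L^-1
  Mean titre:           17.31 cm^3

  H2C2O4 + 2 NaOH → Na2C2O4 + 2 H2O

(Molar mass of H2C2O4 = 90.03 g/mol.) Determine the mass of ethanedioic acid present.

n(NaOH) per titration = 0.01731 × 0.1236 = 2.140 × 10^-3 mol
From the 1:2 ratio, n(H2C2O4) in each aliquot = 1/2 × 2.140 × 10^-3 = 1.070 × 10^-3 mol
n(H2C2O4) in the whole flask = 1.070 × 10^-3 × 250.0/10.00 = 0.02674 mol
mass of H2C2O4 = 0.02674 × 90.03 = 2.408 g

2.408 g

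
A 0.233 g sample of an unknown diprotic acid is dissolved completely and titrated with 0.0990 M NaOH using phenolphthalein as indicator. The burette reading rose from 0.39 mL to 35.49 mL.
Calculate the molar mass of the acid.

134 g/mol

n(NaOH) = 0.0351 L × 0.0990 mol/L = 3.47 × 10^-3 mol
From the 1:2 ratio, n(H2A) = 1/2 × 3.47 × 10^-3 = 1.74 × 10^-3 mol
M = m / n = 0.233 g / 1.74 × 10^-3 mol = 134 g/mol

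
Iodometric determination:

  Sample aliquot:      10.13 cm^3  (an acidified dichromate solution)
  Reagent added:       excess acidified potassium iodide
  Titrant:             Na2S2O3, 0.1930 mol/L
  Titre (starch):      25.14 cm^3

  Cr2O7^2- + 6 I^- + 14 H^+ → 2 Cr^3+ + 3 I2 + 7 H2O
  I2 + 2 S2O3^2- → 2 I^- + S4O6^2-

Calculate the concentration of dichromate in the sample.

n(S2O3^2-) = 0.02514 × 0.1930 = 4.852 × 10^-3 mol
n(I2) = n(S2O3^2-)/2 = 2.426 × 10^-3 mol
From the 1:3 ratio, n(Cr2O7^2-) in the aliquot = 1/3 × 2.426 × 10^-3 = 8.087 × 10^-4 mol
[Cr2O7^2-] = 8.087 × 10^-4 / 0.01013 = 0.07983 mol/L

0.07983 mol/L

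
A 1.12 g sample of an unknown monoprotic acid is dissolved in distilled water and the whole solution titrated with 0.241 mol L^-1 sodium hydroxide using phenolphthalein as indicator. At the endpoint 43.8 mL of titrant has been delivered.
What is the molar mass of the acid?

106 g/mol

n(NaOH) = 0.0438 L × 0.241 mol/L = 0.0106 mol
n(HA) = 0.0106 mol (1:1 ratio)
M = m / n = 1.12 g / 0.0106 mol = 106 g/mol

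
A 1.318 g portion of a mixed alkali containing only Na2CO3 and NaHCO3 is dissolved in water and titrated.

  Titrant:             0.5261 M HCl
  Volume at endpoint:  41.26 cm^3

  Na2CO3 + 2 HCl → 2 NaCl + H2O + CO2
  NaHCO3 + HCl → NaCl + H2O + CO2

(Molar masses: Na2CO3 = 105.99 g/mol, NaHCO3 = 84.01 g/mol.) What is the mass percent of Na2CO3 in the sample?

n(HCl) = 0.04126 × 0.5261 = 0.02171 mol
Let x = n(Na2CO3), y = n(NaHCO3).
Titrant: 2x + 1y = 0.02171;  mass: 105.99x + 84.01y = 1.318
Solving, x = 8.151 × 10^-3 mol, y = 5.405 × 10^-3 mol
mass of Na2CO3 = 8.151 × 10^-3 × 105.99 = 0.8639 g
% Na2CO3 = 0.8639 / 1.318 × 100 = 65.55 %

65.55 %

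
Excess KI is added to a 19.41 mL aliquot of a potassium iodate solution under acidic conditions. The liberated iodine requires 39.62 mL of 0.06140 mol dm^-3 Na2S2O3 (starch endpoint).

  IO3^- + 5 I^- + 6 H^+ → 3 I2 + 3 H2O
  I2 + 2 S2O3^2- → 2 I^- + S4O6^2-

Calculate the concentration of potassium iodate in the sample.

0.02089 mol/L

n(S2O3^2-) = 0.03962 × 0.06140 = 2.433 × 10^-3 mol
n(I2) = n(S2O3^2-)/2 = 1.216 × 10^-3 mol
From the 1:3 ratio, n(IO3^-) in the aliquot = 1/3 × 1.216 × 10^-3 = 4.054 × 10^-4 mol
[IO3^-] = 4.054 × 10^-4 / 0.01941 = 0.02089 mol/L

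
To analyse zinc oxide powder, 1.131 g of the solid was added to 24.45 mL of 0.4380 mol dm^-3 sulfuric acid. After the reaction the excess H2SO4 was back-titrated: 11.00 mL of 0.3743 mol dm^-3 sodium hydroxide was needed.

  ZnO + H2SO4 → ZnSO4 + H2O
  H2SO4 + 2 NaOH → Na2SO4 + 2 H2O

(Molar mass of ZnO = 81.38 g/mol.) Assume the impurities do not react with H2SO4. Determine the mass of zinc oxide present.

0.7040 g

n(H2SO4) added = 0.02445 × 0.4380 = 0.01071 mol
n(NaOH) used in back-titration = 0.01100 × 0.3743 = 4.117 × 10^-3 mol
From the 1:2 ratio, n(H2SO4) left over = 1/2 × 4.117 × 10^-3 = 2.059 × 10^-3 mol
n(H2SO4) consumed by analyte = 0.01071 − 2.059 × 10^-3 = 8.650 × 10^-3 mol
n(ZnO) = 8.650 × 10^-3 mol (1:1 ratio)
mass of ZnO = 8.650 × 10^-3 × 81.38 = 0.7040 g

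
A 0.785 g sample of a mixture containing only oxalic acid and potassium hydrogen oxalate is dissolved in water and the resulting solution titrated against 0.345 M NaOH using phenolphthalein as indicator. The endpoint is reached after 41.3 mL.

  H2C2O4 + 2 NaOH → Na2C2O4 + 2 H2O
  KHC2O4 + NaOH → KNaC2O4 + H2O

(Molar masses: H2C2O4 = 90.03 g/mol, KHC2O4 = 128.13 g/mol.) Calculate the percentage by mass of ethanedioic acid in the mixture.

n(NaOH) = 0.0413 × 0.345 = 0.0142 mol
Let x = n(H2C2O4), y = n(KHC2O4).
Titrant: 2x + 1y = 0.0142;  mass: 90.03x + 128.13y = 0.785
Solving, x = 6.26 × 10^-3 mol, y = 1.73 × 10^-3 mol
mass of H2C2O4 = 6.26 × 10^-3 × 90.03 = 0.564 g
% H2C2O4 = 0.564 / 0.785 × 100 = 71.8 %

71.8 %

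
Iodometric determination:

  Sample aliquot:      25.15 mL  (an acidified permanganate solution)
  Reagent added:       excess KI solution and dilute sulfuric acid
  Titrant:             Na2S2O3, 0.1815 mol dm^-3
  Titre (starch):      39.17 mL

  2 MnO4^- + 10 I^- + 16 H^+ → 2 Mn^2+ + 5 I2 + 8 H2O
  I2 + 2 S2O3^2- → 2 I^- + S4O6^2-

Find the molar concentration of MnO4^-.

n(S2O3^2-) = 0.03917 × 0.1815 = 7.109 × 10^-3 mol
n(I2) = n(S2O3^2-)/2 = 3.555 × 10^-3 mol
From the 2:5 ratio, n(MnO4^-) in the aliquot = 2/5 × 3.555 × 10^-3 = 1.422 × 10^-3 mol
[MnO4^-] = 1.422 × 10^-3 / 0.02515 = 0.05654 mol/L

0.05654 mol/L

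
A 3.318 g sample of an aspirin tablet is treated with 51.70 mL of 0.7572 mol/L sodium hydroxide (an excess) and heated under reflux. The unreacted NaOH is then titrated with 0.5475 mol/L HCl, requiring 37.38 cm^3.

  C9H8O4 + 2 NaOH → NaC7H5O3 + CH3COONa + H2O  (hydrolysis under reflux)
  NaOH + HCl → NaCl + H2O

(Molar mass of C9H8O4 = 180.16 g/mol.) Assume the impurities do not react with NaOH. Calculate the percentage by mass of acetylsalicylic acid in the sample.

50.72 %

n(NaOH) added = 0.05170 × 0.7572 = 0.03915 mol
n(HCl) used in back-titration = 0.03738 × 0.5475 = 0.02047 mol
n(NaOH) left over = 0.02047 mol (1:1 ratio)
n(NaOH) consumed by analyte = 0.03915 − 0.02047 = 0.01868 mol
From the 1:2 ratio, n(C9H8O4) = 1/2 × 0.01868 = 9.341 × 10^-3 mol
mass of C9H8O4 = 9.341 × 10^-3 × 180.16 = 1.683 g
% C9H8O4 = 1.683 / 3.318 × 100 = 50.72 %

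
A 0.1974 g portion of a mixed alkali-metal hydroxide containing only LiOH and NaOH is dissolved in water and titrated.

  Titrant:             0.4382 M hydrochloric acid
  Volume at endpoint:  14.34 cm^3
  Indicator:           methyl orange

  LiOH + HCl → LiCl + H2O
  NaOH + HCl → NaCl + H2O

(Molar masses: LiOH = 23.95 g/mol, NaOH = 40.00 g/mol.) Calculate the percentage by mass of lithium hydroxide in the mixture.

n(HCl) = 0.01434 × 0.4382 = 6.284 × 10^-3 mol
Let x = n(LiOH), y = n(NaOH).
Titrant: 1x + 1y = 6.284 × 10^-3;  mass: 23.95x + 40.00y = 0.1974
Solving, x = 3.361 × 10^-3 mol, y = 2.922 × 10^-3 mol
mass of LiOH = 3.361 × 10^-3 × 23.95 = 0.08051 g
% LiOH = 0.08051 / 0.1974 × 100 = 40.78 %

40.78 %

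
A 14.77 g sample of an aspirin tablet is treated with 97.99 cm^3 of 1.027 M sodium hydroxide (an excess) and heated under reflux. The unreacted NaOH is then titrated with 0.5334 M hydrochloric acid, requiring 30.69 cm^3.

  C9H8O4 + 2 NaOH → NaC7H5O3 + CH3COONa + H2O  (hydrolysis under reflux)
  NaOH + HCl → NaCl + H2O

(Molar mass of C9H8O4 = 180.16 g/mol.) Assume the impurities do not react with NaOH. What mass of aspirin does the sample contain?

n(NaOH) added = 0.09799 × 1.027 = 0.1006 mol
n(HCl) used in back-titration = 0.03069 × 0.5334 = 0.01637 mol
n(NaOH) left over = 0.01637 mol (1:1 ratio)
n(NaOH) consumed by analyte = 0.1006 − 0.01637 = 0.08427 mol
From the 1:2 ratio, n(C9H8O4) = 1/2 × 0.08427 = 0.04213 mol
mass of C9H8O4 = 0.04213 × 180.16 = 7.591 g

7.591 g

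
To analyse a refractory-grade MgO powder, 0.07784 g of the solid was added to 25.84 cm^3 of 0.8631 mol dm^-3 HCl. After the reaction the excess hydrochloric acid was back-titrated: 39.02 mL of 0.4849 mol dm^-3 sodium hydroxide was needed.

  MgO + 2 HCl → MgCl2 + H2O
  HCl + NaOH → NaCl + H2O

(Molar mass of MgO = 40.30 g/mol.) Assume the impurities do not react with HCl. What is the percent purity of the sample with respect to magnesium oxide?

87.54 %

n(HCl) added = 0.02584 × 0.8631 = 0.02230 mol
n(NaOH) used in back-titration = 0.03902 × 0.4849 = 0.01892 mol
n(HCl) left over = 0.01892 mol (1:1 ratio)
n(HCl) consumed by analyte = 0.02230 − 0.01892 = 3.382 × 10^-3 mol
From the 1:2 ratio, n(MgO) = 1/2 × 3.382 × 10^-3 = 1.691 × 10^-3 mol
mass of MgO = 1.691 × 10^-3 × 40.30 = 0.06814 g
% MgO = 0.06814 / 0.07784 × 100 = 87.54 %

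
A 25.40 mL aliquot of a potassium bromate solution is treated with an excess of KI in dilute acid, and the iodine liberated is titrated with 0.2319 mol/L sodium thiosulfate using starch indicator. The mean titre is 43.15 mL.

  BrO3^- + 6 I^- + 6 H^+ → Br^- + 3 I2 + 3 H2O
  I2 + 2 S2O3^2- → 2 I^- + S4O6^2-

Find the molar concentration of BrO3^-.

n(S2O3^2-) = 0.04315 × 0.2319 = 0.01001 mol
n(I2) = n(S2O3^2-)/2 = 5.003 × 10^-3 mol
From the 1:3 ratio, n(BrO3^-) in the aliquot = 1/3 × 5.003 × 10^-3 = 1.668 × 10^-3 mol
[BrO3^-] = 1.668 × 10^-3 / 0.02540 = 0.06566 mol/L

0.06566 mol/L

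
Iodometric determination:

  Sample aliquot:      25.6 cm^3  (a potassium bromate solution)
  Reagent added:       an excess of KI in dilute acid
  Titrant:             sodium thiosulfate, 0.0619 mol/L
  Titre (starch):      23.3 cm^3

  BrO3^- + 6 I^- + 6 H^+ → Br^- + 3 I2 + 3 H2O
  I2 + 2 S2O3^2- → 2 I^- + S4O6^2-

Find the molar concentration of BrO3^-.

0.00939 mol/L

n(S2O3^2-) = 0.0233 × 0.0619 = 1.44 × 10^-3 mol
n(I2) = n(S2O3^2-)/2 = 7.21 × 10^-4 mol
From the 1:3 ratio, n(BrO3^-) in the aliquot = 1/3 × 7.21 × 10^-4 = 2.40 × 10^-4 mol
[BrO3^-] = 2.40 × 10^-4 / 0.0256 = 0.00939 mol/L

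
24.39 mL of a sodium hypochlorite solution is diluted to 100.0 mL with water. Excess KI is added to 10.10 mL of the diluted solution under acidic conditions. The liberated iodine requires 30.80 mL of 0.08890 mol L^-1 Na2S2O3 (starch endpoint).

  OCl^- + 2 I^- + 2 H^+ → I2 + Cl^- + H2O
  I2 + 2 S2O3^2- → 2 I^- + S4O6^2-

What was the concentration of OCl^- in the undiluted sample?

0.5558 mol/L

n(S2O3^2-) = 0.03080 × 0.08890 = 2.738 × 10^-3 mol
n(I2) = n(S2O3^2-)/2 = 1.369 × 10^-3 mol
n(OCl^-) in the aliquot = 1.369 × 10^-3 mol (1:1 ratio)
[OCl^-]_dilute = 1.369 × 10^-3 / 0.01010 = 0.1356 mol/L
[OCl^-]_original = 0.1356 × 100.0/24.39 = 0.5558 mol/L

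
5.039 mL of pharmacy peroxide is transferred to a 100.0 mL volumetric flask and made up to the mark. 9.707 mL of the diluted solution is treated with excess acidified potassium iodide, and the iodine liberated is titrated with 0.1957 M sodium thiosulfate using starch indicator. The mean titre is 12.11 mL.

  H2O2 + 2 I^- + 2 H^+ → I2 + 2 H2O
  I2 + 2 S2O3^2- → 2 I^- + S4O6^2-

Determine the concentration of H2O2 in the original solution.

n(S2O3^2-) = 0.01211 × 0.1957 = 2.370 × 10^-3 mol
n(I2) = n(S2O3^2-)/2 = 1.185 × 10^-3 mol
n(H2O2) in the aliquot = 1.185 × 10^-3 mol (1:1 ratio)
[H2O2]_dilute = 1.185 × 10^-3 / 0.009707 = 0.1221 mol/L
[H2O2]_original = 0.1221 × 100.0/5.039 = 2.423 mol/L

2.423 M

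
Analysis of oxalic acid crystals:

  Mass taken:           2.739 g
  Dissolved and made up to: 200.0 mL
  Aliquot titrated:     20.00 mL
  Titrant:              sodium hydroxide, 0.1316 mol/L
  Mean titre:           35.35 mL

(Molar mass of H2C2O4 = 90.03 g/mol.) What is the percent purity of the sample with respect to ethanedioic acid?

H2C2O4 + 2 NaOH → Na2C2O4 + 2 H2O
n(NaOH) per titration = 0.03535 × 0.1316 = 4.652 × 10^-3 mol
From the 1:2 ratio, n(H2C2O4) in each aliquot = 1/2 × 4.652 × 10^-3 = 2.326 × 10^-3 mol
n(H2C2O4) in the whole flask = 2.326 × 10^-3 × 200.0/20.00 = 0.02326 mol
mass of H2C2O4 = 0.02326 × 90.03 = 2.094 g
% H2C2O4 = 2.094 / 2.739 × 100 = 76.46 %

76.46 %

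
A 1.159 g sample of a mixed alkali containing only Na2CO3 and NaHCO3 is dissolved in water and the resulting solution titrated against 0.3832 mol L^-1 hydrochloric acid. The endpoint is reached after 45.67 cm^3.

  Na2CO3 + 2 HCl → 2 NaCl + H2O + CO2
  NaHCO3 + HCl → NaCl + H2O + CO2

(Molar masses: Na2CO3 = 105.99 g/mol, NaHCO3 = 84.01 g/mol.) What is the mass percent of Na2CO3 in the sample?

45.89 %

n(HCl) = 0.04567 × 0.3832 = 0.01750 mol
Let x = n(Na2CO3), y = n(NaHCO3).
Titrant: 2x + 1y = 0.01750;  mass: 105.99x + 84.01y = 1.159
Solving, x = 5.018 × 10^-3 mol, y = 7.466 × 10^-3 mol
mass of Na2CO3 = 5.018 × 10^-3 × 105.99 = 0.5318 g
% Na2CO3 = 0.5318 / 1.159 × 100 = 45.89 %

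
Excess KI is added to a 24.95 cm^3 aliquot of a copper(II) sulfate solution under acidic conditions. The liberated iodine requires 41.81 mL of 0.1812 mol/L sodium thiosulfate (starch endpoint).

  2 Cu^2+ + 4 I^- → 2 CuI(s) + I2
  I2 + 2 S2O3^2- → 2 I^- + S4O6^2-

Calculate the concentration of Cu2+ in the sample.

0.3036 mol/L

n(S2O3^2-) = 0.04181 × 0.1812 = 7.576 × 10^-3 mol
n(I2) = n(S2O3^2-)/2 = 3.788 × 10^-3 mol
From the 2:1 ratio, n(Cu2+) in the aliquot = 2/1 × 3.788 × 10^-3 = 7.576 × 10^-3 mol
[Cu2+] = 7.576 × 10^-3 / 0.02495 = 0.3036 mol/L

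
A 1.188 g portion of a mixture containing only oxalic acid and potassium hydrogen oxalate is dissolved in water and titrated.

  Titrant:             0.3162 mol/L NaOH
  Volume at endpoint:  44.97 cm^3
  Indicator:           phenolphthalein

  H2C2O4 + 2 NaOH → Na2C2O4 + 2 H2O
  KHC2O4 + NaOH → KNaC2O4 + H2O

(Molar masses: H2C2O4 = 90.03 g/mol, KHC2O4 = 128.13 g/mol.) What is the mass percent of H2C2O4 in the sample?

n(NaOH) = 0.04497 × 0.3162 = 0.01422 mol
Let x = n(H2C2O4), y = n(KHC2O4).
Titrant: 2x + 1y = 0.01422;  mass: 90.03x + 128.13y = 1.188
Solving, x = 3.814 × 10^-3 mol, y = 6.592 × 10^-3 mol
mass of H2C2O4 = 3.814 × 10^-3 × 90.03 = 0.3433 g
% H2C2O4 = 0.3433 / 1.188 × 100 = 28.90 %

28.90 %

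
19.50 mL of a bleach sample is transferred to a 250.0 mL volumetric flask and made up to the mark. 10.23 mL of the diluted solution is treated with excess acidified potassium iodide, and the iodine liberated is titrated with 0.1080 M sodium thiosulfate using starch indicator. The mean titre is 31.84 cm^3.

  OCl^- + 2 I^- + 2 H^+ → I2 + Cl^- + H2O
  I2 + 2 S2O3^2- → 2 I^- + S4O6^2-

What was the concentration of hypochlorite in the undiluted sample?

2.155 M

n(S2O3^2-) = 0.03184 × 0.1080 = 3.439 × 10^-3 mol
n(I2) = n(S2O3^2-)/2 = 1.719 × 10^-3 mol
n(OCl^-) in the aliquot = 1.719 × 10^-3 mol (1:1 ratio)
[OCl^-]_dilute = 1.719 × 10^-3 / 0.01023 = 0.1681 mol/L
[OCl^-]_original = 0.1681 × 250.0/19.50 = 2.155 mol/L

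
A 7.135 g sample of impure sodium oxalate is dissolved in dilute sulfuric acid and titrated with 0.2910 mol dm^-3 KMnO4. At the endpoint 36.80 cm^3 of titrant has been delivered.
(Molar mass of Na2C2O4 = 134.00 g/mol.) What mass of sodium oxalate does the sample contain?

3.587 g

2 MnO4^- + 5 C2O4^2- + 16 H^+ → 2 Mn^2+ + 10 CO2 + 8 H2O
n(KMnO4) = 0.03680 L × 0.2910 mol/L = 0.01071 mol
From the 5:2 ratio, n(Na2C2O4) = 5/2 × 0.01071 = 0.02677 mol
mass of Na2C2O4 = 0.02677 × 134.00 g/mol = 3.587 g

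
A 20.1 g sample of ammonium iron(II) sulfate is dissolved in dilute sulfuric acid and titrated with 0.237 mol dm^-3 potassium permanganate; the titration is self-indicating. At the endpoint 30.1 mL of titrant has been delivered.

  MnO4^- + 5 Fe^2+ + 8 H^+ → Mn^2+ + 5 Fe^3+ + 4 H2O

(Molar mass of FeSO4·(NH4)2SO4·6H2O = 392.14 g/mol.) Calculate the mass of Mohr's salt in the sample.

14.0 g

n(KMnO4) = 0.0301 L × 0.237 mol/L = 7.13 × 10^-3 mol
From the 5:1 ratio, n(FeSO4·(NH4)2SO4·6H2O) = 5/1 × 7.13 × 10^-3 = 0.0357 mol
mass of FeSO4·(NH4)2SO4·6H2O = 0.0357 × 392.14 g/mol = 14.0 g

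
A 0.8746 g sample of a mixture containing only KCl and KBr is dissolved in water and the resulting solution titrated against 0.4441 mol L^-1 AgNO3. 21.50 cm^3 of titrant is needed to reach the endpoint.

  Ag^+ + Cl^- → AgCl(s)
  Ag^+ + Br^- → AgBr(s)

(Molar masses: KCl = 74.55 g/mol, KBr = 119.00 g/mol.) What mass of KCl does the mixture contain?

n(AgNO3) = 0.02150 × 0.4441 = 9.548 × 10^-3 mol
Let x = n(KCl), y = n(KBr).
Titrant: 1x + 1y = 9.548 × 10^-3;  mass: 74.55x + 119.00y = 0.8746
Solving, x = 5.886 × 10^-3 mol, y = 3.662 × 10^-3 mol
mass of KCl = 5.886 × 10^-3 × 74.55 = 0.4388 g

0.4388 g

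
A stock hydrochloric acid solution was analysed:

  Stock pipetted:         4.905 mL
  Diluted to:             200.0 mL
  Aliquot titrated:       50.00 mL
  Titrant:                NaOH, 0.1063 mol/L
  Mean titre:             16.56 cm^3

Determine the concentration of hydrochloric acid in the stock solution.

HCl + NaOH → NaCl + H2O
n(NaOH) = 0.01656 × 0.1063 = 1.760 × 10^-3 mol
n(HCl) in the aliquot = 1.760 × 10^-3 mol (1:1 ratio)
[HCl]_dilute = 1.760 × 10^-3 / 0.05000 = 0.03521 mol/L
Dilution factor = 200.0 / 4.905 = 40.77
[HCl]_stock = 0.03521 × 40.77 = 1.436 mol/L

1.436 mol/L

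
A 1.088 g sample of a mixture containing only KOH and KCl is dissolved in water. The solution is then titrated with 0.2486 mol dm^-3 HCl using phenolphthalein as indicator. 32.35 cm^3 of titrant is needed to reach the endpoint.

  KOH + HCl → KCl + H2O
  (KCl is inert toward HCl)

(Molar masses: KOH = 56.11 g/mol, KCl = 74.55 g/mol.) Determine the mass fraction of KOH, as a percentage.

41.48 %

n(HCl) = 0.03235 × 0.2486 = 8.042 × 10^-3 mol
Let x = n(KOH), y = n(KCl).
Titrant: 1x = 8.042 × 10^-3;  mass: 56.11x + 74.55y = 1.088
Solving, x = 8.042 × 10^-3 mol, y = 8.541 × 10^-3 mol
mass of KOH = 8.042 × 10^-3 × 56.11 = 0.4512 g
% KOH = 0.4512 / 1.088 × 100 = 41.48 %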